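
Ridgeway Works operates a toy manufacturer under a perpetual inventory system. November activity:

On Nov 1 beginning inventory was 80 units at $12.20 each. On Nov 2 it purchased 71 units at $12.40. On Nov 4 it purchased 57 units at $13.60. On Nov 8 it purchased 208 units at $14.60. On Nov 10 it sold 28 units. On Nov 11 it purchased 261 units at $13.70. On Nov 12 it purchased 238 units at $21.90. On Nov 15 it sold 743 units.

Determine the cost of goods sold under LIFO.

COGS = $12,686.70

Nov 10, 28 sold [LIFO — newest first]: 28 @ $14.60 = $408.80
Nov 15, 743 sold [LIFO — newest first]: 238 @ $21.90 + 261 @ $13.70 + 180 @ $14.60 + 57 @ $13.60 + 7 @ $12.40 = $12,277.90
Total COGS = $408.80 + $12,277.90 = $12,686.70
Ending inventory: 80 @ $12.20 + 64 @ $12.40 = $1,769.60
Check: goods available $14,456.30 = COGS $12,686.70 + ending $1,769.60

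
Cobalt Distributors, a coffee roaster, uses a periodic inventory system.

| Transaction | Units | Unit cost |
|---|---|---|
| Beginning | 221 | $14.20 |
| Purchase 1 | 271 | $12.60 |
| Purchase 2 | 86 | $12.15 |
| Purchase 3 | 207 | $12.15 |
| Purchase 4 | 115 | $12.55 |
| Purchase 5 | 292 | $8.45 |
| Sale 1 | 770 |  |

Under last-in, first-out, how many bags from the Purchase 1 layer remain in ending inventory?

201

Sale 1 (770) [LIFO — newest first]: 292 @ $8.45 + 115 @ $12.55 + 207 @ $12.15 + 86 @ $12.15 + 70 @ $12.60 = $8,352.60
Ending inventory: 221 @ $14.20 + 201 @ $12.60 = $5,670.80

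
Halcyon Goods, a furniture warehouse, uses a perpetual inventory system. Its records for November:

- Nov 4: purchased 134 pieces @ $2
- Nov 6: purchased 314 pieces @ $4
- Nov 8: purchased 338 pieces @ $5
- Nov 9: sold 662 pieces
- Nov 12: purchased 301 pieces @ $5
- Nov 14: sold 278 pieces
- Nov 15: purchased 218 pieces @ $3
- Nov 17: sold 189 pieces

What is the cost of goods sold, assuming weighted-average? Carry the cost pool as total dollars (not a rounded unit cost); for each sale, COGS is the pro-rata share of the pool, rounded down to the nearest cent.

COGS = $4,722.07

After Nov 4: 134 on hand, pool $268.00 (≈ $2.0000 each)
After Nov 6: 448 on hand, pool $1,524.00 (≈ $3.4018 each)
After Nov 8: 786 on hand, pool $3,214.00 (≈ $4.0891 each)
Nov 9, sell 662: 662/786 × $3,214.00 → $2,706.95
After Nov 12: 425 on hand, pool $2,012.05 (≈ $4.7342 each)
Nov 14, sell 278: 278/425 × $2,012.05 → $1,316.11
After Nov 15: 365 on hand, pool $1,349.94 (≈ $3.6985 each)
Nov 17, sell 189: 189/365 × $1,349.94 → $699.01
Total COGS = $2,706.95 + $1,316.11 + $699.01 = $4,722.07
Ending inventory (cost pool remaining) = $650.93
Check: goods available $5,373.00 = COGS $4,722.07 + ending $650.93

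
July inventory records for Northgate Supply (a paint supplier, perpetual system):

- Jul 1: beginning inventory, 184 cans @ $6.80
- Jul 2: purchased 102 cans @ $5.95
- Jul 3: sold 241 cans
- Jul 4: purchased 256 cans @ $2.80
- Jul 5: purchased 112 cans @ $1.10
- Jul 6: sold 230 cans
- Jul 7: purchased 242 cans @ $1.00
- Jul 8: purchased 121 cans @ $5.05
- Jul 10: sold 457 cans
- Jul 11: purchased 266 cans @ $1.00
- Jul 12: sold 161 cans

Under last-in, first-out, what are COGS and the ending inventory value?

Jul 3, 241 sold [LIFO — newest first]: 102 @ $5.95 + 139 @ $6.80 = $1,552.10
Jul 6, 230 sold [LIFO — newest first]: 112 @ $1.10 + 118 @ $2.80 = $453.60
Jul 10, 457 sold [LIFO — newest first]: 121 @ $5.05 + 242 @ $1.00 + 94 @ $2.80 = $1,116.25
Jul 12, 161 sold [LIFO — newest first]: 161 @ $1.00 = $161.00
Total COGS = $1,552.10 + $453.60 + $1,116.25 + $161.00 = $3,282.95
Ending inventory: 45 @ $6.80 + 44 @ $2.80 + 105 @ $1.00 = $534.20

COGS = $3,282.95; ending inventory = $534.20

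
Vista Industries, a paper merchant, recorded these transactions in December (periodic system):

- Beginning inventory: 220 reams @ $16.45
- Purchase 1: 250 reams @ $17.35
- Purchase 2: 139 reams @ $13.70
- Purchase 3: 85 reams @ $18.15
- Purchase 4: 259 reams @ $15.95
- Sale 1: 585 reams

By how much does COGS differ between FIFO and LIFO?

$184.20

FIFO COGS: 220 @ $16.45 + 250 @ $17.35 + 115 @ $13.70 = $9,532.00
LIFO COGS: 259 @ $15.95 + 85 @ $18.15 + 139 @ $13.70 + 102 @ $17.35 = $9,347.80
Difference = |$9,532.00 − $9,347.80| = $184.20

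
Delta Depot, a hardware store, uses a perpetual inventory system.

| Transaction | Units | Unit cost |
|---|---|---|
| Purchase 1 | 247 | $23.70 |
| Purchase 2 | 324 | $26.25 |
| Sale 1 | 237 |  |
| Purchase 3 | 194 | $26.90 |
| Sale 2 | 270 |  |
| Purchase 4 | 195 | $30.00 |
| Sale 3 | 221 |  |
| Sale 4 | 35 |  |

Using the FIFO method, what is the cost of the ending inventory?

Sale 1 (237) [FIFO — oldest first]: 237 @ $23.70 = $5,616.90
Sale 2 (270) [FIFO — oldest first]: 10 @ $23.70 + 260 @ $26.25 = $7,062.00
Sale 3 (221) [FIFO — oldest first]: 64 @ $26.25 + 157 @ $26.90 = $5,903.30
Sale 4 (35) [FIFO — oldest first]: 35 @ $26.90 = $941.50
Total COGS = $5,616.90 + $7,062.00 + $5,903.30 + $941.50 = $19,523.70
Ending inventory: 2 @ $26.90 + 195 @ $30.00 = $5,903.80

Ending inventory = $5,903.80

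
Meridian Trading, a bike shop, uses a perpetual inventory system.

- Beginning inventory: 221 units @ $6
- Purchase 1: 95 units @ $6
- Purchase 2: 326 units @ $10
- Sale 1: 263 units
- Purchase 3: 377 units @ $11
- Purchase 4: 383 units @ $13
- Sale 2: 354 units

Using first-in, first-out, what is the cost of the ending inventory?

Ending inventory = $9,376

Sale 1 (263) [FIFO — oldest first]: 221 @ $6 + 42 @ $6 = $1,578
Sale 2 (354) [FIFO — oldest first]: 53 @ $6 + 301 @ $10 = $3,328
Total COGS = $1,578 + $3,328 = $4,906
Ending inventory: 25 @ $10 + 377 @ $11 + 383 @ $13 = $9,376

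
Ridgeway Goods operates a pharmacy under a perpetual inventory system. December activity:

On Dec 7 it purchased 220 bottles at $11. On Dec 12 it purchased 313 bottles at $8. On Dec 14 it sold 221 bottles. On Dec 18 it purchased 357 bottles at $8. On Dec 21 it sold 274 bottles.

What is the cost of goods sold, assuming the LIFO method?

COGS = $3,960

Dec 14, 221 sold [LIFO — newest first]: 221 @ $8 = $1,768
Dec 21, 274 sold [LIFO — newest first]: 274 @ $8 = $2,192
Total COGS = $1,768 + $2,192 = $3,960
Ending inventory: 220 @ $11 + 92 @ $8 + 83 @ $8 = $3,820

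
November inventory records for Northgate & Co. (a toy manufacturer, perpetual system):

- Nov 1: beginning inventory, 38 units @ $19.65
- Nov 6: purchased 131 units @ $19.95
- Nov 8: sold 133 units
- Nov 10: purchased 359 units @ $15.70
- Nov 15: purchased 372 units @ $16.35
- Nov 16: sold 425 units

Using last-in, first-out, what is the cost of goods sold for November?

Nov 8, 133 sold [LIFO — newest first]: 131 @ $19.95 + 2 @ $19.65 = $2,652.75
Nov 16, 425 sold [LIFO — newest first]: 372 @ $16.35 + 53 @ $15.70 = $6,914.30
Total COGS = $2,652.75 + $6,914.30 = $9,567.05
Ending inventory: 36 @ $19.65 + 306 @ $15.70 = $5,511.60

COGS = $9,567.05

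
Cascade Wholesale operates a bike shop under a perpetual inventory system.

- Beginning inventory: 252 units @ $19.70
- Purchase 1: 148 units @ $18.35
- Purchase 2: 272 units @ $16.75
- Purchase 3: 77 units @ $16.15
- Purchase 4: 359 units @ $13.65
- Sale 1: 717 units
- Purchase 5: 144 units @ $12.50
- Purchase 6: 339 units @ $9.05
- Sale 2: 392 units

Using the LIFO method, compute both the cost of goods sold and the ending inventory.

COGS = $14,595.50; ending inventory = $8,652.55

Sale 1 (717) [LIFO — newest first]: 359 @ $13.65 + 77 @ $16.15 + 272 @ $16.75 + 9 @ $18.35 = $10,865.05
Sale 2 (392) [LIFO — newest first]: 339 @ $9.05 + 53 @ $12.50 = $3,730.45
Total COGS = $10,865.05 + $3,730.45 = $14,595.50
Ending inventory: 252 @ $19.70 + 139 @ $18.35 + 91 @ $12.50 = $8,652.55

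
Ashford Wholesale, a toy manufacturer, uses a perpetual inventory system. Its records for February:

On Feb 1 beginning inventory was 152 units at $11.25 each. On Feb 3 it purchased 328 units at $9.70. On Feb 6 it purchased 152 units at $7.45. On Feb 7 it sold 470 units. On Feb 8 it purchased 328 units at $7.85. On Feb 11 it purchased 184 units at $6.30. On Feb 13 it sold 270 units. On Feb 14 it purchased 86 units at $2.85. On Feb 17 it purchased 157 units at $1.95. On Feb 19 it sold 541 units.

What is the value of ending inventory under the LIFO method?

Feb 7, 470 sold [LIFO — newest first]: 152 @ $7.45 + 318 @ $9.70 = $4,217.00
Feb 13, 270 sold [LIFO — newest first]: 184 @ $6.30 + 86 @ $7.85 = $1,834.30
Feb 19, 541 sold [LIFO — newest first]: 157 @ $1.95 + 86 @ $2.85 + 242 @ $7.85 + 10 @ $9.70 + 46 @ $11.25 = $3,065.45
Total COGS = $4,217.00 + $1,834.30 + $3,065.45 = $9,116.75
Ending inventory: 106 @ $11.25 = $1,192.50
Check: goods available $10,309.25 = COGS $9,116.75 + ending $1,192.50

Ending inventory = $1,192.50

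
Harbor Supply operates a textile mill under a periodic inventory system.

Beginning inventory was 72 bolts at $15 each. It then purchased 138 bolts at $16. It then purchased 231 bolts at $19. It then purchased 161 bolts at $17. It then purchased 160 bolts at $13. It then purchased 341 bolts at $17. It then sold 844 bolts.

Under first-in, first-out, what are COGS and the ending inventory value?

Sale 1 (844) [FIFO — oldest first]: 72 @ $15 + 138 @ $16 + 231 @ $19 + 161 @ $17 + 160 @ $13 + 82 @ $17 = $13,888
Ending inventory: 259 @ $17 = $4,403

COGS = $13,888; ending inventory = $4,403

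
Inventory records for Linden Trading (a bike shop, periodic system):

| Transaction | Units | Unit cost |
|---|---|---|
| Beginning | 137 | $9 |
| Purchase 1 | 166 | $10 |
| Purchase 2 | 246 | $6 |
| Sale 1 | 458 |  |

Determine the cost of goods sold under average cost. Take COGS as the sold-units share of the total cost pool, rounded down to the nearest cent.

COGS = $3,644.81

Sale 1, sell 458: 458/549 × $4,369.00 → $3,644.81
Ending inventory (cost pool remaining) = $724.19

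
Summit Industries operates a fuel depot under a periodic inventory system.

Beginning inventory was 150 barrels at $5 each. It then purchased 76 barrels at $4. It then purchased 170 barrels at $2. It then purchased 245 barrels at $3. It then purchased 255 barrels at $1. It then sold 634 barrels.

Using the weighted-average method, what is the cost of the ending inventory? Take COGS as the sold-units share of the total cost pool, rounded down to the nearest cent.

Ending inventory = $697.11

Sale 1, sell 634: 634/896 × $2,384.00 → $1,686.89
Ending inventory (cost pool remaining) = $697.11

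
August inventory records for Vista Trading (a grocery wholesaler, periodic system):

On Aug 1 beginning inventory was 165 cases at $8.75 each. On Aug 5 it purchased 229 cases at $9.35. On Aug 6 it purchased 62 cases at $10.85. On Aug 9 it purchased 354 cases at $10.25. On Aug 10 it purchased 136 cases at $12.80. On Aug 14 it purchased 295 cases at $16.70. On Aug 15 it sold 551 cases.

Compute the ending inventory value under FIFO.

Aug 15, 551 sold [FIFO — oldest first]: 165 @ $8.75 + 229 @ $9.35 + 62 @ $10.85 + 95 @ $10.25 = $5,231.35
Ending inventory: 259 @ $10.25 + 136 @ $12.80 + 295 @ $16.70 = $9,322.05
Check: goods available $14,553.40 = COGS $5,231.35 + ending $9,322.05

Ending inventory = $9,322.05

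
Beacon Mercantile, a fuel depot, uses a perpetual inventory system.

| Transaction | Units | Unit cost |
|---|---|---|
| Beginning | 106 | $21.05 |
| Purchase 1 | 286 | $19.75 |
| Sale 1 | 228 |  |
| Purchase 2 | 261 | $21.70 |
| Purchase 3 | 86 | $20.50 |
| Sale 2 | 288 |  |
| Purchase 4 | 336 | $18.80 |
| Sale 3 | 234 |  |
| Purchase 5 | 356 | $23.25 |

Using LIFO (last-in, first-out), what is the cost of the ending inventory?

Sale 1 (228) [LIFO — newest first]: 228 @ $19.75 = $4,503.00
Sale 2 (288) [LIFO — newest first]: 86 @ $20.50 + 202 @ $21.70 = $6,146.40
Sale 3 (234) [LIFO — newest first]: 234 @ $18.80 = $4,399.20
Total COGS = $4,503.00 + $6,146.40 + $4,399.20 = $15,048.60
Ending inventory: 106 @ $21.05 + 58 @ $19.75 + 59 @ $21.70 + 102 @ $18.80 + 356 @ $23.25 = $14,851.70

Ending inventory = $14,851.70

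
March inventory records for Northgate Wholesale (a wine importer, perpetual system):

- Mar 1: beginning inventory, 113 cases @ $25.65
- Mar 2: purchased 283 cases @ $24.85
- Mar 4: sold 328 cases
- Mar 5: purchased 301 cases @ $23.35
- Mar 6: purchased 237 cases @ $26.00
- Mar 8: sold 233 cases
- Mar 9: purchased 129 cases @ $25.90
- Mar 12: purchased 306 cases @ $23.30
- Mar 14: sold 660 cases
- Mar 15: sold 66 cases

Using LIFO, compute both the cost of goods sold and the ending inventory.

Mar 4, 328 sold [LIFO — newest first]: 283 @ $24.85 + 45 @ $25.65 = $8,186.80
Mar 8, 233 sold [LIFO — newest first]: 233 @ $26.00 = $6,058.00
Mar 14, 660 sold [LIFO — newest first]: 306 @ $23.30 + 129 @ $25.90 + 4 @ $26.00 + 221 @ $23.35 = $15,735.25
Mar 15, 66 sold [LIFO — newest first]: 66 @ $23.35 = $1,541.10
Total COGS = $8,186.80 + $6,058.00 + $15,735.25 + $1,541.10 = $31,521.15
Ending inventory: 68 @ $25.65 + 14 @ $23.35 = $2,071.10
Check: goods available $33,592.25 = COGS $31,521.15 + ending $2,071.10

COGS = $31,521.15; ending inventory = $2,071.10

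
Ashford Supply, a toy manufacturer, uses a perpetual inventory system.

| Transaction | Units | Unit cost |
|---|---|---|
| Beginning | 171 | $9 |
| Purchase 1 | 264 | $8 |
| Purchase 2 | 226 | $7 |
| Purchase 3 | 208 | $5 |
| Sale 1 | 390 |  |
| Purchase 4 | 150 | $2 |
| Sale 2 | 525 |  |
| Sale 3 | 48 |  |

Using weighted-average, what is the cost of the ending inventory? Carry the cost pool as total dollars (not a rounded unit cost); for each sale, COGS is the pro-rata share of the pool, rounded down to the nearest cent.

After Beginning: 171 on hand, pool $1,539.00 (≈ $9.0000 each)
After Purchase 1: 435 on hand, pool $3,651.00 (≈ $8.3931 each)
After Purchase 2: 661 on hand, pool $5,233.00 (≈ $7.9168 each)
After Purchase 3: 869 on hand, pool $6,273.00 (≈ $7.2186 each)
Sale 1, sell 390: 390/869 × $6,273.00 → $2,815.27
After Purchase 4: 629 on hand, pool $3,757.73 (≈ $5.9741 each)
Sale 2, sell 525: 525/629 × $3,757.73 → $3,136.42
Sale 3, sell 48: 48/104 × $621.31 → $286.75
Total COGS = $2,815.27 + $3,136.42 + $286.75 = $6,238.44
Ending inventory (cost pool remaining) = $334.56

Ending inventory = $334.56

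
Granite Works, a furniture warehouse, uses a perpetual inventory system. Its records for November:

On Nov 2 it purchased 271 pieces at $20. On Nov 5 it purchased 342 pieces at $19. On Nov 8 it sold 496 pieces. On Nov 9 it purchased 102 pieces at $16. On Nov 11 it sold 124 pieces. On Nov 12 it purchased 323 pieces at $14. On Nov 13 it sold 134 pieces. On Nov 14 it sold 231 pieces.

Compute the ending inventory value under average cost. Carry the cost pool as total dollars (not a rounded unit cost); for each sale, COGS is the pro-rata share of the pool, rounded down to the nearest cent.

After Nov 2: 271 on hand, pool $5,420.00 (≈ $20.0000 each)
After Nov 5: 613 on hand, pool $11,918.00 (≈ $19.4421 each)
Nov 8, sell 496: 496/613 × $11,918.00 → $9,643.27
After Nov 9: 219 on hand, pool $3,906.73 (≈ $17.8389 each)
Nov 11, sell 124: 124/219 × $3,906.73 → $2,212.02
After Nov 12: 418 on hand, pool $6,216.71 (≈ $14.8725 each)
Nov 13, sell 134: 134/418 × $6,216.71 → $1,992.91
Nov 14, sell 231: 231/284 × $4,223.80 → $3,435.55
Total COGS = $9,643.27 + $2,212.02 + $1,992.91 + $3,435.55 = $17,283.75
Ending inventory (cost pool remaining) = $788.25

Ending inventory = $788.25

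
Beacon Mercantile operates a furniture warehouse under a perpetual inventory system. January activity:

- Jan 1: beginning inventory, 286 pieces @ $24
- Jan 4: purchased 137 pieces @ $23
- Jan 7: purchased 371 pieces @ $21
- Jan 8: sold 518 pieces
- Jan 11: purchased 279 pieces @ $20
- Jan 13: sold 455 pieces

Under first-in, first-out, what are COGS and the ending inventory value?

COGS = $21,386; ending inventory = $2,000

Jan 8, 518 sold [FIFO — oldest first]: 286 @ $24 + 137 @ $23 + 95 @ $21 = $12,010
Jan 13, 455 sold [FIFO — oldest first]: 276 @ $21 + 179 @ $20 = $9,376
Total COGS = $12,010 + $9,376 = $21,386
Ending inventory: 100 @ $20 = $2,000
Check: goods available $23,386 = COGS $21,386 + ending $2,000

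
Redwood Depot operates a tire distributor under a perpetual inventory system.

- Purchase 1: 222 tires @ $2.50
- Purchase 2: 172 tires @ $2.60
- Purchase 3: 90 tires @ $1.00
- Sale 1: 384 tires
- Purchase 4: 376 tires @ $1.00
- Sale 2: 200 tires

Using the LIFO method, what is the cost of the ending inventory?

Sale 1 (384) [LIFO — newest first]: 90 @ $1.00 + 172 @ $2.60 + 122 @ $2.50 = $842.20
Sale 2 (200) [LIFO — newest first]: 200 @ $1.00 = $200.00
Total COGS = $842.20 + $200.00 = $1,042.20
Ending inventory: 100 @ $2.50 + 176 @ $1.00 = $426.00

Ending inventory = $426.00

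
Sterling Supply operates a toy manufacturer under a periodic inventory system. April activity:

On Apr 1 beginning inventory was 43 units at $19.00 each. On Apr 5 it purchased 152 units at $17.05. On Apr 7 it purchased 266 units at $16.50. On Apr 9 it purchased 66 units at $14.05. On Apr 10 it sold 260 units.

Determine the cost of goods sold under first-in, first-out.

COGS = $4,481.10

Apr 10, 260 sold [FIFO — oldest first]: 43 @ $19.00 + 152 @ $17.05 + 65 @ $16.50 = $4,481.10
Ending inventory: 201 @ $16.50 + 66 @ $14.05 = $4,243.80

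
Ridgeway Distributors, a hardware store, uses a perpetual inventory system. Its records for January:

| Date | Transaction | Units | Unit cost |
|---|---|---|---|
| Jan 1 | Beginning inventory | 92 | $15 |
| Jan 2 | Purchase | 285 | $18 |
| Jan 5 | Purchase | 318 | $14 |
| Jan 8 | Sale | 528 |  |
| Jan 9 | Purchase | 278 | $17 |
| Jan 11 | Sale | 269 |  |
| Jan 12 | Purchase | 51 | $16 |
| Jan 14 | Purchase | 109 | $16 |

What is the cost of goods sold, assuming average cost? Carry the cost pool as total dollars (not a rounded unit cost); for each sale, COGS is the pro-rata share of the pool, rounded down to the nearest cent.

After Jan 1: 92 on hand, pool $1,380.00 (≈ $15.0000 each)
After Jan 2: 377 on hand, pool $6,510.00 (≈ $17.2679 each)
After Jan 5: 695 on hand, pool $10,962.00 (≈ $15.7727 each)
Jan 8, sell 528: 528/695 × $10,962.00 → $8,327.96
After Jan 9: 445 on hand, pool $7,360.04 (≈ $16.5394 each)
Jan 11, sell 269: 269/445 × $7,360.04 → $4,449.10
After Jan 12: 227 on hand, pool $3,726.94 (≈ $16.4182 each)
After Jan 14: 336 on hand, pool $5,470.94 (≈ $16.2826 each)
Total COGS = $8,327.96 + $4,449.10 = $12,777.06
Ending inventory (cost pool remaining) = $5,470.94

COGS = $12,777.06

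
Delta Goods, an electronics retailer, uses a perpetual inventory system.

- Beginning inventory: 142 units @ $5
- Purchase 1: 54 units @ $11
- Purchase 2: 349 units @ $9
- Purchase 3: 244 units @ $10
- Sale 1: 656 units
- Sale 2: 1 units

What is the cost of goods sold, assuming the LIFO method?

Sale 1 (656) [LIFO — newest first]: 244 @ $10 + 349 @ $9 + 54 @ $11 + 9 @ $5 = $6,220
Sale 2 (1) [LIFO — newest first]: 1 @ $5 = $5
Total COGS = $6,220 + $5 = $6,225
Ending inventory: 132 @ $5 = $660
Check: goods available $6,885 = COGS $6,225 + ending $660

COGS = $6,225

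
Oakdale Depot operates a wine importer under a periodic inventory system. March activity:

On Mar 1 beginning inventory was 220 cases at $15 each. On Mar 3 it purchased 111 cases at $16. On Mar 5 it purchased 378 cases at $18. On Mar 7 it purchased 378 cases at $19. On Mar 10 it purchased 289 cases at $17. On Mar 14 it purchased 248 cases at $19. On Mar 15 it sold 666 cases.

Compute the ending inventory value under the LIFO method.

Ending inventory = $16,611

Mar 15, 666 sold [LIFO — newest first]: 248 @ $19 + 289 @ $17 + 129 @ $19 = $12,076
Ending inventory: 220 @ $15 + 111 @ $16 + 378 @ $18 + 249 @ $19 = $16,611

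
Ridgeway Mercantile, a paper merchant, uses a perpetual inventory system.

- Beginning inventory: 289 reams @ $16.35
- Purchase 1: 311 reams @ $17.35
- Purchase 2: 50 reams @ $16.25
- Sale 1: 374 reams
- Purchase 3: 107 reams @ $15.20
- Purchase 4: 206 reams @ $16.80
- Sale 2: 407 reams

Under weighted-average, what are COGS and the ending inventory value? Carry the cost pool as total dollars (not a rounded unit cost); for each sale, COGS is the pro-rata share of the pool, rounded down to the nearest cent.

COGS = $13,014.22; ending inventory = $3,006.48

After Beginning: 289 on hand, pool $4,725.15 (≈ $16.3500 each)
After Purchase 1: 600 on hand, pool $10,121.00 (≈ $16.8683 each)
After Purchase 2: 650 on hand, pool $10,933.50 (≈ $16.8208 each)
Sale 1, sell 374: 374/650 × $10,933.50 → $6,290.96
After Purchase 3: 383 on hand, pool $6,268.94 (≈ $16.3680 each)
After Purchase 4: 589 on hand, pool $9,729.74 (≈ $16.5191 each)
Sale 2, sell 407: 407/589 × $9,729.74 → $6,723.26
Total COGS = $6,290.96 + $6,723.26 = $13,014.22
Ending inventory (cost pool remaining) = $3,006.48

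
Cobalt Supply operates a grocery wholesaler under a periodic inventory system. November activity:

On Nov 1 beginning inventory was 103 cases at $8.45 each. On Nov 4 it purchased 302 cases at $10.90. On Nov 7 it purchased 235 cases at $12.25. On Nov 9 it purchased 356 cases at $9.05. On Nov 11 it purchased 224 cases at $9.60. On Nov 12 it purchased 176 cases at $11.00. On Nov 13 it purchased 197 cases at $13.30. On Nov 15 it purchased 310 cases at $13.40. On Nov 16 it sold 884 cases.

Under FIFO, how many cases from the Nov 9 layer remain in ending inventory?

112

Nov 16, 884 sold [FIFO — oldest first]: 103 @ $8.45 + 302 @ $10.90 + 235 @ $12.25 + 244 @ $9.05 = $9,249.10
Ending inventory: 112 @ $9.05 + 224 @ $9.60 + 176 @ $11.00 + 197 @ $13.30 + 310 @ $13.40 = $11,874.10
Check: goods available $21,123.20 = COGS $9,249.10 + ending $11,874.10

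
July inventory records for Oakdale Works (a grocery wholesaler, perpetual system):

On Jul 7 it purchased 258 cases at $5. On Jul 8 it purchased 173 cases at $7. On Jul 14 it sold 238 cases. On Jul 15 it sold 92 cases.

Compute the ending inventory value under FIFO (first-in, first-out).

Ending inventory = $707

Jul 14, 238 sold [FIFO — oldest first]: 238 @ $5 = $1,190
Jul 15, 92 sold [FIFO — oldest first]: 20 @ $5 + 72 @ $7 = $604
Total COGS = $1,190 + $604 = $1,794
Ending inventory: 101 @ $7 = $707
Check: goods available $2,501 = COGS $1,794 + ending $707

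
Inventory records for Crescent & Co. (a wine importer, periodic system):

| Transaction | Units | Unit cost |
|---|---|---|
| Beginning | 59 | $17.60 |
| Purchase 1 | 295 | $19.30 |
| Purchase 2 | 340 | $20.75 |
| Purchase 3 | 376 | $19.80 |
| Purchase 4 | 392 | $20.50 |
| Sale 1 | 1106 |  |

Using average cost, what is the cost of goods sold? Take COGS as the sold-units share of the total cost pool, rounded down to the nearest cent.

Sale 1, sell 1106: 1106/1462 × $29,267.70 → $22,140.95
Ending inventory (cost pool remaining) = $7,126.75

COGS = $22,140.95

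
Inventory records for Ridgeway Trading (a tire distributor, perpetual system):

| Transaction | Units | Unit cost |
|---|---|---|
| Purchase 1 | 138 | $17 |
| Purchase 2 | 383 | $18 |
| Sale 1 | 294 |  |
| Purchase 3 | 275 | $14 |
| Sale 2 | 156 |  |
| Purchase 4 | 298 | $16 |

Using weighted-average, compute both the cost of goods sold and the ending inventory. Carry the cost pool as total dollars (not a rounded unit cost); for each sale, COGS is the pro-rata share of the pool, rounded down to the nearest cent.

COGS = $7,661.60; ending inventory = $10,196.40

After Purchase 1: 138 on hand, pool $2,346.00 (≈ $17.0000 each)
After Purchase 2: 521 on hand, pool $9,240.00 (≈ $17.7351 each)
Sale 1, sell 294: 294/521 × $9,240.00 → $5,214.12
After Purchase 3: 502 on hand, pool $7,875.88 (≈ $15.6890 each)
Sale 2, sell 156: 156/502 × $7,875.88 → $2,447.48
After Purchase 4: 644 on hand, pool $10,196.40 (≈ $15.8329 each)
Total COGS = $5,214.12 + $2,447.48 = $7,661.60
Ending inventory (cost pool remaining) = $10,196.40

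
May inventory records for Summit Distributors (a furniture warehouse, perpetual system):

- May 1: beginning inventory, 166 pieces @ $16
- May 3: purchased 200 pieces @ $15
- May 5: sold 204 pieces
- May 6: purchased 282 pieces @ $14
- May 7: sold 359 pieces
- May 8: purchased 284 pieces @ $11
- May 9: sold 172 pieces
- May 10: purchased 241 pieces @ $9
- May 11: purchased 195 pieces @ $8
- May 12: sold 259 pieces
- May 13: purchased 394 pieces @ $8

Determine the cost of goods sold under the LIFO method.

COGS = $12,272

May 5, 204 sold [LIFO — newest first]: 200 @ $15 + 4 @ $16 = $3,064
May 7, 359 sold [LIFO — newest first]: 282 @ $14 + 77 @ $16 = $5,180
May 9, 172 sold [LIFO — newest first]: 172 @ $11 = $1,892
May 12, 259 sold [LIFO — newest first]: 195 @ $8 + 64 @ $9 = $2,136
Total COGS = $3,064 + $5,180 + $1,892 + $2,136 = $12,272
Ending inventory: 85 @ $16 + 112 @ $11 + 177 @ $9 + 394 @ $8 = $7,337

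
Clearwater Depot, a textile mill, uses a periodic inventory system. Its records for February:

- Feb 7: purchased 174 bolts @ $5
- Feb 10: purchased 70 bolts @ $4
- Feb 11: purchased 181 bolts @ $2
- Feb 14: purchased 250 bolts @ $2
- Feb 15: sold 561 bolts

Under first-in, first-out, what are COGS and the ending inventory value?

Feb 15, 561 sold [FIFO — oldest first]: 174 @ $5 + 70 @ $4 + 181 @ $2 + 136 @ $2 = $1,784
Ending inventory: 114 @ $2 = $228
Check: goods available $2,012 = COGS $1,784 + ending $228

COGS = $1,784; ending inventory = $228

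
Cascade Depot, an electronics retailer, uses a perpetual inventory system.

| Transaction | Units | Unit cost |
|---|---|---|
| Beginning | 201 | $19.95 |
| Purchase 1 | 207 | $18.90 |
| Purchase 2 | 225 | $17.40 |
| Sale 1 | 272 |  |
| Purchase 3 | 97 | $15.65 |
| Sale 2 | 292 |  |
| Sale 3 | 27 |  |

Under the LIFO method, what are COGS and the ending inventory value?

Sale 1 (272) [LIFO — newest first]: 225 @ $17.40 + 47 @ $18.90 = $4,803.30
Sale 2 (292) [LIFO — newest first]: 97 @ $15.65 + 160 @ $18.90 + 35 @ $19.95 = $5,240.30
Sale 3 (27) [LIFO — newest first]: 27 @ $19.95 = $538.65
Total COGS = $4,803.30 + $5,240.30 + $538.65 = $10,582.25
Ending inventory: 139 @ $19.95 = $2,773.05

COGS = $10,582.25; ending inventory = $2,773.05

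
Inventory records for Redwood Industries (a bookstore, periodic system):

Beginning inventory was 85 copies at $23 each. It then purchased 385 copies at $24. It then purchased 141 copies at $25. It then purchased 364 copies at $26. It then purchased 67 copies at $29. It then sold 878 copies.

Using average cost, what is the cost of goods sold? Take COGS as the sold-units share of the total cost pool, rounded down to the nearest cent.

Sale 1, sell 878: 878/1042 × $26,127.00 → $22,014.88
Ending inventory (cost pool remaining) = $4,112.12

COGS = $22,014.88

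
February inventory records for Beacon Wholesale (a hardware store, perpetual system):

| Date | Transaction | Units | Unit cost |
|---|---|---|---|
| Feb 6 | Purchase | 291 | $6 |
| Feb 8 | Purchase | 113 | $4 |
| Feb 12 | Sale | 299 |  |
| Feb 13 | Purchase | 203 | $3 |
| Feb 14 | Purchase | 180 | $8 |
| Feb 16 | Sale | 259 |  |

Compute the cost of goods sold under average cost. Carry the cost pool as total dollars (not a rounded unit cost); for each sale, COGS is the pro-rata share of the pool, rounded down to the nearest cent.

After Feb 6: 291 on hand, pool $1,746.00 (≈ $6.0000 each)
After Feb 8: 404 on hand, pool $2,198.00 (≈ $5.4406 each)
Feb 12, sell 299: 299/404 × $2,198.00 → $1,626.73
After Feb 13: 308 on hand, pool $1,180.27 (≈ $3.8320 each)
After Feb 14: 488 on hand, pool $2,620.27 (≈ $5.3694 each)
Feb 16, sell 259: 259/488 × $2,620.27 → $1,390.67
Total COGS = $1,626.73 + $1,390.67 = $3,017.40
Ending inventory (cost pool remaining) = $1,229.60

COGS = $3,017.40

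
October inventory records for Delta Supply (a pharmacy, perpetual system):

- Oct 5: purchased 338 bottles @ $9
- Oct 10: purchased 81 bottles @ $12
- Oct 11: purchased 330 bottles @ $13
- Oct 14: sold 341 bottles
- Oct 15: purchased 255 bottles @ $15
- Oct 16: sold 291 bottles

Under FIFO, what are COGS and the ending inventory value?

COGS = $6,783; ending inventory = $5,346

Oct 14, 341 sold [FIFO — oldest first]: 338 @ $9 + 3 @ $12 = $3,078
Oct 16, 291 sold [FIFO — oldest first]: 78 @ $12 + 213 @ $13 = $3,705
Total COGS = $3,078 + $3,705 = $6,783
Ending inventory: 117 @ $13 + 255 @ $15 = $5,346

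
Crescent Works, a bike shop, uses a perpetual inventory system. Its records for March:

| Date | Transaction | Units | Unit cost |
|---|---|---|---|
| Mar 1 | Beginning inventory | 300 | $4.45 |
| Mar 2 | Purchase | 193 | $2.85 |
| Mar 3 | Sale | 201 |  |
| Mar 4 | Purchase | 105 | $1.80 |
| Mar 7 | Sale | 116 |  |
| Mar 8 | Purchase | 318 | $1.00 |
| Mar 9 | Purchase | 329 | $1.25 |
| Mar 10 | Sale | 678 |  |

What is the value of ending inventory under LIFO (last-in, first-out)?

Mar 3, 201 sold [LIFO — newest first]: 193 @ $2.85 + 8 @ $4.45 = $585.65
Mar 7, 116 sold [LIFO — newest first]: 105 @ $1.80 + 11 @ $4.45 = $237.95
Mar 10, 678 sold [LIFO — newest first]: 329 @ $1.25 + 318 @ $1.00 + 31 @ $4.45 = $867.20
Total COGS = $585.65 + $237.95 + $867.20 = $1,690.80
Ending inventory: 250 @ $4.45 = $1,112.50
Check: goods available $2,803.30 = COGS $1,690.80 + ending $1,112.50

Ending inventory = $1,112.50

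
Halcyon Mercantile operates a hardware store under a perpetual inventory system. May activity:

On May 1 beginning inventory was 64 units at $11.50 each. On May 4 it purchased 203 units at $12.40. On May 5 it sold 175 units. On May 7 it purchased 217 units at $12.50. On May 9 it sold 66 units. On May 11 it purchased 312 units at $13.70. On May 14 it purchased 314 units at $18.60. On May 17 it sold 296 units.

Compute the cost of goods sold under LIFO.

May 5, 175 sold [LIFO — newest first]: 175 @ $12.40 = $2,170.00
May 9, 66 sold [LIFO — newest first]: 66 @ $12.50 = $825.00
May 17, 296 sold [LIFO — newest first]: 296 @ $18.60 = $5,505.60
Total COGS = $2,170.00 + $825.00 + $5,505.60 = $8,500.60
Ending inventory: 64 @ $11.50 + 28 @ $12.40 + 151 @ $12.50 + 312 @ $13.70 + 18 @ $18.60 = $7,579.90

COGS = $8,500.60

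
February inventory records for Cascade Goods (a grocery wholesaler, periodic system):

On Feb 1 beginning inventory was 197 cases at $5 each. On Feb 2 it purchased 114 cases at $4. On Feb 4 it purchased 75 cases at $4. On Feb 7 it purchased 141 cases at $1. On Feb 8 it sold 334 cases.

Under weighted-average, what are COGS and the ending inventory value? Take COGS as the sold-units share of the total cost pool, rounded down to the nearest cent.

Feb 8, sell 334: 334/527 × $1,882.00 → $1,192.76
Ending inventory (cost pool remaining) = $689.24

COGS = $1,192.76; ending inventory = $689.24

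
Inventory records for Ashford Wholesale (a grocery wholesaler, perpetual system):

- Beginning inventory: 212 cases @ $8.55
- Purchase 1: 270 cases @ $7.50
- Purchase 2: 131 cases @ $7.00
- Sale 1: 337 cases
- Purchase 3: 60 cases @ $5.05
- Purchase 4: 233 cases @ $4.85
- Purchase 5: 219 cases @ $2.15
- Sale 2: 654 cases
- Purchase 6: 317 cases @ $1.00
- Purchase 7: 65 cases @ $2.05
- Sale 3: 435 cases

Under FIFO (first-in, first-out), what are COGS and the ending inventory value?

COGS = $6,959.50; ending inventory = $149.25

Sale 1 (337) [FIFO — oldest first]: 212 @ $8.55 + 125 @ $7.50 = $2,750.10
Sale 2 (654) [FIFO — oldest first]: 145 @ $7.50 + 131 @ $7.00 + 60 @ $5.05 + 233 @ $4.85 + 85 @ $2.15 = $3,620.30
Sale 3 (435) [FIFO — oldest first]: 134 @ $2.15 + 301 @ $1.00 = $589.10
Total COGS = $2,750.10 + $3,620.30 + $589.10 = $6,959.50
Ending inventory: 16 @ $1.00 + 65 @ $2.05 = $149.25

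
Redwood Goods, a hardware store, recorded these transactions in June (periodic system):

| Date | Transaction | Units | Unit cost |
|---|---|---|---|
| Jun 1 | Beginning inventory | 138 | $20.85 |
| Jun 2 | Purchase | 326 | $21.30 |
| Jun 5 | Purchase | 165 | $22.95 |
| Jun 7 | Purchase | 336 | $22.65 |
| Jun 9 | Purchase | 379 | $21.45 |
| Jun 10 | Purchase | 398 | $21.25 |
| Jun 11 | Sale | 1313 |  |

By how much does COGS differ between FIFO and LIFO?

$46.85

FIFO COGS: 138 @ $20.85 + 326 @ $21.30 + 165 @ $22.95 + 336 @ $22.65 + 348 @ $21.45 = $28,682.85
LIFO COGS: 398 @ $21.25 + 379 @ $21.45 + 336 @ $22.65 + 165 @ $22.95 + 35 @ $21.30 = $28,729.70
Difference = |$28,682.85 − $28,729.70| = $46.85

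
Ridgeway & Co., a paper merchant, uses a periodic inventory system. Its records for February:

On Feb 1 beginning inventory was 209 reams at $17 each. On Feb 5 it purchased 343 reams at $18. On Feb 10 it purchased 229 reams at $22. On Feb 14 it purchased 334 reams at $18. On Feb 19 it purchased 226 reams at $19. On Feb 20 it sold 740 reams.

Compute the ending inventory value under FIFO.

Feb 20, 740 sold [FIFO — oldest first]: 209 @ $17 + 343 @ $18 + 188 @ $22 = $13,863
Ending inventory: 41 @ $22 + 334 @ $18 + 226 @ $19 = $11,208
Check: goods available $25,071 = COGS $13,863 + ending $11,208

Ending inventory = $11,208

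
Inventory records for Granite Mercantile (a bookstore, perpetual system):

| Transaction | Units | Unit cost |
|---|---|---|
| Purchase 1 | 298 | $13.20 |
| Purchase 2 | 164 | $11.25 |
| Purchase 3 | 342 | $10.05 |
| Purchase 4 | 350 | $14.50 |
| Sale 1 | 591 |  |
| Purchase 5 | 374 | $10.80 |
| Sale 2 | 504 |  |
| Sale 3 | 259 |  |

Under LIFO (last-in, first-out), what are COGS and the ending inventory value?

Sale 1 (591) [LIFO — newest first]: 350 @ $14.50 + 241 @ $10.05 = $7,497.05
Sale 2 (504) [LIFO — newest first]: 374 @ $10.80 + 101 @ $10.05 + 29 @ $11.25 = $5,380.50
Sale 3 (259) [LIFO — newest first]: 135 @ $11.25 + 124 @ $13.20 = $3,155.55
Total COGS = $7,497.05 + $5,380.50 + $3,155.55 = $16,033.10
Ending inventory: 174 @ $13.20 = $2,296.80

COGS = $16,033.10; ending inventory = $2,296.80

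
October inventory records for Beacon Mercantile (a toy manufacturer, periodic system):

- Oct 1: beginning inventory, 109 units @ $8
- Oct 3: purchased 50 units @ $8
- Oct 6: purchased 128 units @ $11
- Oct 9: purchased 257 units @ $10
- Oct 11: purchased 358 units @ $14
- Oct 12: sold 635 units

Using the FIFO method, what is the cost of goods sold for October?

COGS = $6,524

Oct 12, 635 sold [FIFO — oldest first]: 109 @ $8 + 50 @ $8 + 128 @ $11 + 257 @ $10 + 91 @ $14 = $6,524
Ending inventory: 267 @ $14 = $3,738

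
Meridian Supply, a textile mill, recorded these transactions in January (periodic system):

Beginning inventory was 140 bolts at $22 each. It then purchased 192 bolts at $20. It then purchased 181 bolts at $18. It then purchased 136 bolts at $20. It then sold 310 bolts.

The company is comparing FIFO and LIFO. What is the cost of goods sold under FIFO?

COGS = $6,480

FIFO COGS: 140 @ $22 + 170 @ $20 = $6,480
LIFO COGS: 136 @ $20 + 174 @ $18 = $5,852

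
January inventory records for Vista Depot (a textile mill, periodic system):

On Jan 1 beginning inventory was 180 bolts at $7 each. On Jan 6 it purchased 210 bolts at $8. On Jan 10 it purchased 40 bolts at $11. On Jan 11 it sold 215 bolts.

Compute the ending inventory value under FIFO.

Ending inventory = $1,840

Jan 11, 215 sold [FIFO — oldest first]: 180 @ $7 + 35 @ $8 = $1,540
Ending inventory: 175 @ $8 + 40 @ $11 = $1,840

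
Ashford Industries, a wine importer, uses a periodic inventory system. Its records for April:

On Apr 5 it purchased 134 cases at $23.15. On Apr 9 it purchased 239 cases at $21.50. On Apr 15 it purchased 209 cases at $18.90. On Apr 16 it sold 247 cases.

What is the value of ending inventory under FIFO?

Apr 16, 247 sold [FIFO — oldest first]: 134 @ $23.15 + 113 @ $21.50 = $5,531.60
Ending inventory: 126 @ $21.50 + 209 @ $18.90 = $6,659.10

Ending inventory = $6,659.10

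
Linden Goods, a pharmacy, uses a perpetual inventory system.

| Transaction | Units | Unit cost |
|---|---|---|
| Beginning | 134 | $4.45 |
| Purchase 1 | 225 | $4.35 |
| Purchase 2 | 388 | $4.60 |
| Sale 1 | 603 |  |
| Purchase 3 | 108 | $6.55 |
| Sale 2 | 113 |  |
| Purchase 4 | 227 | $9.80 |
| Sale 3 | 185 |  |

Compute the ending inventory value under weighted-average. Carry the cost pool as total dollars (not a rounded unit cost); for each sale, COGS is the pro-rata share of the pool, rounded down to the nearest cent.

Ending inventory = $1,469.79

After Beginning: 134 on hand, pool $596.30 (≈ $4.4500 each)
After Purchase 1: 359 on hand, pool $1,575.05 (≈ $4.3873 each)
After Purchase 2: 747 on hand, pool $3,359.85 (≈ $4.4978 each)
Sale 1, sell 603: 603/747 × $3,359.85 → $2,712.16
After Purchase 3: 252 on hand, pool $1,355.09 (≈ $5.3773 each)
Sale 2, sell 113: 113/252 × $1,355.09 → $607.63
After Purchase 4: 366 on hand, pool $2,972.06 (≈ $8.1204 each)
Sale 3, sell 185: 185/366 × $2,972.06 → $1,502.27
Total COGS = $2,712.16 + $607.63 + $1,502.27 = $4,822.06
Ending inventory (cost pool remaining) = $1,469.79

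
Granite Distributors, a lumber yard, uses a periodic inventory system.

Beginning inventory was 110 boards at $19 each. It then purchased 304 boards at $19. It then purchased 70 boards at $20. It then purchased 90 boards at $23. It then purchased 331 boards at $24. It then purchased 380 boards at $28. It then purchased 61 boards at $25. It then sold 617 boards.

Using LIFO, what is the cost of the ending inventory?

Sale 1 (617) [LIFO — newest first]: 61 @ $25 + 380 @ $28 + 176 @ $24 = $16,389
Ending inventory: 110 @ $19 + 304 @ $19 + 70 @ $20 + 90 @ $23 + 155 @ $24 = $15,056

Ending inventory = $15,056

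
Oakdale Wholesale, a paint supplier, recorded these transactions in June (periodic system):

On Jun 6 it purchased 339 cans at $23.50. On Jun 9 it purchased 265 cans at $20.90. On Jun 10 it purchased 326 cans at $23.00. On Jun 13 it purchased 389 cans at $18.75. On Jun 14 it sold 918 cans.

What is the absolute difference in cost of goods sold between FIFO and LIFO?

$1,692.55

FIFO COGS: 339 @ $23.50 + 265 @ $20.90 + 314 @ $23.00 = $20,727.00
LIFO COGS: 389 @ $18.75 + 326 @ $23.00 + 203 @ $20.90 = $19,034.45
Difference = |$20,727.00 − $19,034.45| = $1,692.55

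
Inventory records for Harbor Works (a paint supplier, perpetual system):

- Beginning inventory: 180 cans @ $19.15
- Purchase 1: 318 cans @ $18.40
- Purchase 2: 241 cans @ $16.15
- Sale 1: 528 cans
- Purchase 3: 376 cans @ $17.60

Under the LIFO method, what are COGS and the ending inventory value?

Sale 1 (528) [LIFO — newest first]: 241 @ $16.15 + 287 @ $18.40 = $9,172.95
Ending inventory: 180 @ $19.15 + 31 @ $18.40 + 376 @ $17.60 = $10,635.00
Check: goods available $19,807.95 = COGS $9,172.95 + ending $10,635.00

COGS = $9,172.95; ending inventory = $10,635.00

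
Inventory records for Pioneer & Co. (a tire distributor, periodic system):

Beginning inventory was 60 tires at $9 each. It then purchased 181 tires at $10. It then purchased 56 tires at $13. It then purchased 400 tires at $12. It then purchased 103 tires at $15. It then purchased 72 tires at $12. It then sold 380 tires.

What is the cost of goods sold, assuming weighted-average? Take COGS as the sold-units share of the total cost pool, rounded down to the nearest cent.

Sale 1, sell 380: 380/872 × $10,287.00 → $4,482.86
Ending inventory (cost pool remaining) = $5,804.14
Check: goods available $10,287.00 = COGS $4,482.86 + ending $5,804.14

COGS = $4,482.86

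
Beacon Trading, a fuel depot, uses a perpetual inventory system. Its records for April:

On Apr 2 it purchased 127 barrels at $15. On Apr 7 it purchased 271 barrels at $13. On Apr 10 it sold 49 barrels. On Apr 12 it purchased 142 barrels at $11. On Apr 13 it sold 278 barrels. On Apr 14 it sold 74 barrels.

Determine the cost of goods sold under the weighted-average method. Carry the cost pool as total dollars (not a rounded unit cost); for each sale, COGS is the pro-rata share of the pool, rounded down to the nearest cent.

COGS = $5,200.33

After Apr 2: 127 on hand, pool $1,905.00 (≈ $15.0000 each)
After Apr 7: 398 on hand, pool $5,428.00 (≈ $13.6382 each)
Apr 10, sell 49: 49/398 × $5,428.00 → $668.27
After Apr 12: 491 on hand, pool $6,321.73 (≈ $12.8752 each)
Apr 13, sell 278: 278/491 × $6,321.73 → $3,579.30
Apr 14, sell 74: 74/213 × $2,742.43 → $952.76
Total COGS = $668.27 + $3,579.30 + $952.76 = $5,200.33
Ending inventory (cost pool remaining) = $1,789.67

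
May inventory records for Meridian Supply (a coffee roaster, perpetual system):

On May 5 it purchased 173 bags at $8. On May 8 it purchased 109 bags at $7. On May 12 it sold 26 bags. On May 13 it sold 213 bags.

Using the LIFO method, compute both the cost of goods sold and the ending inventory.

May 12, 26 sold [LIFO — newest first]: 26 @ $7 = $182
May 13, 213 sold [LIFO — newest first]: 83 @ $7 + 130 @ $8 = $1,621
Total COGS = $182 + $1,621 = $1,803
Ending inventory: 43 @ $8 = $344
Check: goods available $2,147 = COGS $1,803 + ending $344

COGS = $1,803; ending inventory = $344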